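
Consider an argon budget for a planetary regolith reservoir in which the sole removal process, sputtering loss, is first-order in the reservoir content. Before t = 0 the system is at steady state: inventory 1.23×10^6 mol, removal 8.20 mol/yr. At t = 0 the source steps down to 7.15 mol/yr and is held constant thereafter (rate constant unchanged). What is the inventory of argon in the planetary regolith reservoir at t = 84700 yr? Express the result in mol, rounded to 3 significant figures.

1.16×10^6 mol

Residence time τ = M₀/F₀ = 150000 yr. The eventual steady state is M_∞ = M₀·(F₁/F₀) = 1.23×10^6 × 7.15/8.20 = 1.0725×10^6 mol.
The anomaly ΔM(t) = M(t) − M_∞ decays as ΔM₀·e^(−t/τ) with ΔM₀ = 1.23×10^6 − 1.0725×10^6 = 157500 mol.
At t = 84700 yr, e^(−t/τ) = e^(−0.5647) = 0.5685, so ΔM = 89550 mol and M = 1.0725×10^6 + 89550 = 1.1620×10^6 mol.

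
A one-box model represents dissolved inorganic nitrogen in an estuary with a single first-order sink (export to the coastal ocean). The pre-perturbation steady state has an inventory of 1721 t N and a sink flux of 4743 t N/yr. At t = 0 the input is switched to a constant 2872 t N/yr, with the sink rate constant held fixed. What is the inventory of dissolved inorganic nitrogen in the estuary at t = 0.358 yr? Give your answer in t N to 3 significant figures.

1300 t N

The sink rate constant is k = F₀/M₀ = 4743/1721 = 2.756 yr⁻¹.
Solving dM/dt = F₁ − kM with M(0) = M₀ gives M(t) = F₁/k + (M₀ − F₁/k)·e^(−kt).
F₁/k = 2872/2.756 = 1042.1 t N; kt = 2.756 × 0.358 = 0.9866, e^(−kt) = 0.3728.
M(0.358) = 1042.1 + (1721 − 1042.1) × 0.3728 = 1042.1 + 253.1 = 1295.2 t N.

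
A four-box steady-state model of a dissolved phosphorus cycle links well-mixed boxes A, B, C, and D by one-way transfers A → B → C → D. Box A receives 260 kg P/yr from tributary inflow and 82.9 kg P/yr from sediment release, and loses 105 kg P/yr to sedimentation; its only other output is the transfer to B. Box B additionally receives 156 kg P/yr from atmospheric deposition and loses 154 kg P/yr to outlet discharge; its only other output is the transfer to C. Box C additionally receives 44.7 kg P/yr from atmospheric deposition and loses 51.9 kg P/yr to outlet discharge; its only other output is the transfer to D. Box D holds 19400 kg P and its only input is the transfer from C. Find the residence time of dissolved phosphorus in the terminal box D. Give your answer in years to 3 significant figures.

Box A: F(A→B) = (260 + 82.9) − 105 = 237.90 kg P/yr.
Box B: F(B→C) = (237.90 + 156) − 154 = 239.90 kg P/yr.
Box C: F(C→D) = (239.90 + 44.7) − 51.9 = 232.70 kg P/yr.
Box D throughput = its input = 232.70 kg P/yr; τ = 19400 / 232.70 = 83.37 yr.

83.4 yr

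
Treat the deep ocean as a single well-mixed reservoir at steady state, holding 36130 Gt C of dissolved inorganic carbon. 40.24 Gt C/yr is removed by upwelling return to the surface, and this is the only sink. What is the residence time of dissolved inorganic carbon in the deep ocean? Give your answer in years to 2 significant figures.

τ = M / F = 36130 / 40.24 = 897.9 yr.

900 yr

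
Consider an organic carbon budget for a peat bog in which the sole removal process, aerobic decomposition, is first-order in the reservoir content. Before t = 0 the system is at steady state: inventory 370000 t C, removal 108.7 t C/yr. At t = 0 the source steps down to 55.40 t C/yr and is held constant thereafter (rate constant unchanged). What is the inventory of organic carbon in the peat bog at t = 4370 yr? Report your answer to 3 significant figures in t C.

Residence time τ = M₀/F₀ = 3404 yr. The eventual steady state is M_∞ = M₀·(F₁/F₀) = 370000 × 55.40/108.7 = 188570 t C.
The anomaly ΔM(t) = M(t) − M_∞ decays as ΔM₀·e^(−t/τ) with ΔM₀ = 370000 − 188570 = 181400 t C.
At t = 4370 yr, e^(−t/τ) = e^(−1.284) = 0.2770, so ΔM = 50250 t C and M = 188570 + 50250 = 238820 t C.

239000 t C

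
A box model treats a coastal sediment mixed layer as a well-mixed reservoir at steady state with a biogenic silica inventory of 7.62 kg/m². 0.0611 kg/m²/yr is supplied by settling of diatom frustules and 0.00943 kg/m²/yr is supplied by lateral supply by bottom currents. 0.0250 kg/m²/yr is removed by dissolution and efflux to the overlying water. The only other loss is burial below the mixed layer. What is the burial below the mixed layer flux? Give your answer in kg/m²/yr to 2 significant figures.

At steady state ΣF_in = ΣF_out.
ΣF_in = 0.0611 + 0.00943 = 0.070530 kg/m²/yr.
Burial below the mixed layer flux = ΣF_in − (0.0250) = 0.070530 − 0.02500 = 0.04553 kg/m²/yr.

0.046 kg/m²/yr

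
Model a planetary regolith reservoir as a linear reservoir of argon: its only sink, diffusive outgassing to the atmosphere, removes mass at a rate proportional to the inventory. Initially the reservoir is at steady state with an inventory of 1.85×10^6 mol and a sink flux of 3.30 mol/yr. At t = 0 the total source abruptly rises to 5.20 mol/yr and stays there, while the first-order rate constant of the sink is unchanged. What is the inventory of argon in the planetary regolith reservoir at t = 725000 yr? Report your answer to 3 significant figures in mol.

τ = M₀/F₀ = 1.85×10^6/3.30 = 560600 yr; rate constant k = 1/τ.
New steady state M_∞ = F₁/k = F₁·τ = 5.20 × 560600 = 2.9152×10^6 mol.
M(t) = M_∞ + (M₀ − M_∞)·e^(−t/τ); t/τ = 725000/560600 = 1.293, so e^(−t/τ) = 0.2744.
M(t) = 2.9152×10^6 − 1.065×10^6 × 0.2744 = 2.6229×10^6 mol.

2.62×10^6 mol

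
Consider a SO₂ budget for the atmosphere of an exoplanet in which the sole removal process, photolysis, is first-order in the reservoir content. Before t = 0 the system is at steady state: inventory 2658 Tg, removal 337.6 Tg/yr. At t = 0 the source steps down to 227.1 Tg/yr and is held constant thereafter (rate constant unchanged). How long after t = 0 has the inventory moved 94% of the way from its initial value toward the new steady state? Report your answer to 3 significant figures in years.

τ = M₀/F₀ = 2658/337.6 = 7.873 yr.
The remaining gap fraction is e^(−t/τ); 94% covered ⇒ e^(−t/τ) = 0.0600.
t = −τ ln(0.0600) = 7.873 × 2.813 = 22.15 yr.

22.2 yr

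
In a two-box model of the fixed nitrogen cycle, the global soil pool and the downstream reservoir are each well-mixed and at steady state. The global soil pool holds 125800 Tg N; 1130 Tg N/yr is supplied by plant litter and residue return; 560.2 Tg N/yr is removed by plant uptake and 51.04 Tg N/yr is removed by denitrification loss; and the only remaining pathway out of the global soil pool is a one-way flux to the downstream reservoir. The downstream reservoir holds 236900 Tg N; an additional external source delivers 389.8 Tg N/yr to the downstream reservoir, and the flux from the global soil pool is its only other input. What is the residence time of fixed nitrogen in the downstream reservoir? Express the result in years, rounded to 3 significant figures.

Balance the global soil pool: ΣF_in = 1130.0 Tg N/yr.
Flux to the downstream reservoir = ΣF_in − (560.2 + 51.04) = 518.76 Tg N/yr.
Total input to the downstream reservoir = 518.76 + 389.8 = 908.56 Tg N/yr; at steady state this equals its total output.
τ = M / F = 236900 / 908.56 = 260.7 yr.

261 yr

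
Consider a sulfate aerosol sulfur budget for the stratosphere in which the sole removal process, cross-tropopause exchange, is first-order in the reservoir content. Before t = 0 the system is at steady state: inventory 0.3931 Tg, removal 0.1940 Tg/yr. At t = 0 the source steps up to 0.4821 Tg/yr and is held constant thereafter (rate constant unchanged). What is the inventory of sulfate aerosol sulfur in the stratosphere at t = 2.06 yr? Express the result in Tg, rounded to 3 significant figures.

0.766 Tg

τ = M₀/F₀ = 0.3931/0.1940 = 2.026 yr; rate constant k = 1/τ.
New steady state M_∞ = F₁/k = F₁·τ = 0.4821 × 2.026 = 0.97687 Tg.
M(t) = M_∞ + (M₀ − M_∞)·e^(−t/τ); t/τ = 2.06/2.026 = 1.017, so e^(−t/τ) = 0.3618.
M(t) = 0.97687 − 0.5838 × 0.3618 = 0.76566 Tg.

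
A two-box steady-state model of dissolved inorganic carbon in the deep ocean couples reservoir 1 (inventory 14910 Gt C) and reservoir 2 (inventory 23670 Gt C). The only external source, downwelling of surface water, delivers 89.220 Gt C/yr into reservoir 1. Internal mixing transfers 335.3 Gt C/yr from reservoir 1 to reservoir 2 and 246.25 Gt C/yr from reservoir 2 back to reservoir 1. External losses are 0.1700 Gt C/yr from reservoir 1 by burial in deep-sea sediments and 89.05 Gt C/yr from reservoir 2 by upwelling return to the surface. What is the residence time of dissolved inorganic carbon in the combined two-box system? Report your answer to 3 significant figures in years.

432 yr

Residence time in the combined system uses the total inventory and the total *external* removal — internal exchanges between the two boxes cancel.
M_total = 14910 + 23670 = 38580 Gt C.
ΣF_external_out = 0.1700 + 89.05 = 89.220 Gt C/yr.
τ = M_total / ΣF_ext = 38580 / 89.220 = 432.4 yr.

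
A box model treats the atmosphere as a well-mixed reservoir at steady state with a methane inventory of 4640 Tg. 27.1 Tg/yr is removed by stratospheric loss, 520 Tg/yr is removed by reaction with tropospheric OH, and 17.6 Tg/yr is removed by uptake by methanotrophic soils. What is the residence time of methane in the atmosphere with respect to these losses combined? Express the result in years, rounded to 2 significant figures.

Total removal = 27.10 + 520.0 + 17.60 = 564.70 Tg/yr.
τ = M / ΣF_out = 4640 / 564.70 = 8.217 yr.

8.2 yr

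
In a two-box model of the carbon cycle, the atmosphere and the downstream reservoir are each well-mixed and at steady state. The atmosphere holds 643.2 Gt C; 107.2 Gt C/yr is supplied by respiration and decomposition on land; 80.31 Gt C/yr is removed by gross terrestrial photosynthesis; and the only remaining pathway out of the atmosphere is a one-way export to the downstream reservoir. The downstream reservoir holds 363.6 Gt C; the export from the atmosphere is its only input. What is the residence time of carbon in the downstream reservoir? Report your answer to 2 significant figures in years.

14 yr

Balance the atmosphere: ΣF_in = 107.20 Gt C/yr.
Export to the downstream reservoir = ΣF_in − (80.31) = 26.890 Gt C/yr.
At steady state the output of the downstream reservoir equals its input, 26.890 Gt C/yr.
τ = M / F = 363.6 / 26.890 = 13.52 yr.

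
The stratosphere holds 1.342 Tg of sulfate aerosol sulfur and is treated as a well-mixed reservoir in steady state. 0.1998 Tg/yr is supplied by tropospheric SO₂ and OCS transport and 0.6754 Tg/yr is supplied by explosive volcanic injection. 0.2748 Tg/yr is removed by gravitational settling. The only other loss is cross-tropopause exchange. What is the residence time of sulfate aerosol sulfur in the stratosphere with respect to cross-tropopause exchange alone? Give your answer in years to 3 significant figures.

At steady state ΣF_in = ΣF_out.
ΣF_in = 0.1998 + 0.6754 = 0.87520 Tg/yr.
Cross-tropopause exchange flux = ΣF_in − (0.2748) = 0.87520 − 0.2748 = 0.6004 Tg/yr.
τ = M / F = 1.342 / 0.6004 = 2.235 yr.

2.24 yr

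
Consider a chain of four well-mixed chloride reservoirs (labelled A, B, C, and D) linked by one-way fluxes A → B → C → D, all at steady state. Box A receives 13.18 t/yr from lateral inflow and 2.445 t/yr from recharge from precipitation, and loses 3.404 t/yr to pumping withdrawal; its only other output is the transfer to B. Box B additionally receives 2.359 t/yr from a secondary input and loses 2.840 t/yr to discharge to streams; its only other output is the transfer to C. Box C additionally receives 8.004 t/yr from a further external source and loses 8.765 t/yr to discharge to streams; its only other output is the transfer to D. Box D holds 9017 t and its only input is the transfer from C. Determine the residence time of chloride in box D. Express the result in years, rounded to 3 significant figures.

821 yr

Box A: F(A→B) = (13.18 + 2.445) − 3.404 = 12.221 t/yr.
Box B: F(B→C) = (12.221 + 2.359) − 2.840 = 11.740 t/yr.
Box C: F(C→D) = (11.740 + 8.004) − 8.765 = 10.979 t/yr.
Box D throughput = its input = 10.979 t/yr; τ = 9017 / 10.979 = 821.3 yr.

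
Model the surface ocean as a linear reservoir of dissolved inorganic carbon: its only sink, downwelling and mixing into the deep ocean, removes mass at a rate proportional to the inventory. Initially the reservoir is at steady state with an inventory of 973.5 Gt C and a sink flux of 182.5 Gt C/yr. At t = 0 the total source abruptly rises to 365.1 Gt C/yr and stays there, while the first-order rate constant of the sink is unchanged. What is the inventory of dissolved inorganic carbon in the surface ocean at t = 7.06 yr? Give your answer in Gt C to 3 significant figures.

1690 Gt C

Residence time τ = M₀/F₀ = 5.334 yr. The eventual steady state is M_∞ = M₀·(F₁/F₀) = 973.5 × 365.1/182.5 = 1947.5 Gt C.
The anomaly ΔM(t) = M(t) − M_∞ decays as ΔM₀·e^(−t/τ) with ΔM₀ = 973.5 − 1947.5 = −974.0 Gt C.
At t = 7.06 yr, e^(−t/τ) = e^(−1.324) = 0.2662, so ΔM = −259.3 Gt C and M = 1947.5 − 259.3 = 1688.2 Gt C.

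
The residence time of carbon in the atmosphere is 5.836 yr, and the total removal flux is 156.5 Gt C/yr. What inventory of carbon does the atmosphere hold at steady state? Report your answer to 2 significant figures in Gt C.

910 Gt C

τ = M/F ⇒ M = τ × F = 5.836 × 156.5 = 913.3 Gt C.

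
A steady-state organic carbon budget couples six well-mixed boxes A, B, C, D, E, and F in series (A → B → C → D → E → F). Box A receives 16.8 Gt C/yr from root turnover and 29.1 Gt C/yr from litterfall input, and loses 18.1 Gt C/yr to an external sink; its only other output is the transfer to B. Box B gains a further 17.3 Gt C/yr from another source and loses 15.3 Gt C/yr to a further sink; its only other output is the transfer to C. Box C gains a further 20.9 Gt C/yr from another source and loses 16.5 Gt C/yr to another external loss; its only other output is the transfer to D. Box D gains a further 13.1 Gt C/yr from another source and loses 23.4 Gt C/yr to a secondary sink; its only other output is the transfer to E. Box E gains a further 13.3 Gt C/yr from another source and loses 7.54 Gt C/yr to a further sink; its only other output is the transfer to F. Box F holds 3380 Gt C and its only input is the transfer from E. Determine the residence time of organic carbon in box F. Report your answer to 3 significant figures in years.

114 yr

Box A: F(A→B) = (16.8 + 29.1) − 18.1 = 27.800 Gt C/yr.
Box B: F(B→C) = (27.800 + 17.3) − 15.3 = 29.800 Gt C/yr.
Box C: F(C→D) = (29.800 + 20.9) − 16.5 = 34.200 Gt C/yr.
Box D: F(D→E) = (34.200 + 13.1) − 23.4 = 23.900 Gt C/yr.
Box E: F(E→F) = (23.900 + 13.3) − 7.54 = 29.660 Gt C/yr.
Box F throughput = its input = 29.660 Gt C/yr; τ = 3380 / 29.660 = 114.0 yr.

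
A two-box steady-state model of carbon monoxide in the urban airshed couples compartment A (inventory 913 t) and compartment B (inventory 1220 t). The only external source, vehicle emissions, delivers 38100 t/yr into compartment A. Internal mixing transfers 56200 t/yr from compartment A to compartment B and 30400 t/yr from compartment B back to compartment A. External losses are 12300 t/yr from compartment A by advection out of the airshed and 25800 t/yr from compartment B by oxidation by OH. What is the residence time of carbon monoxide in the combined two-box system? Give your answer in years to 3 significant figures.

Treat the two boxes together as one reservoir: the mixing fluxes between them are internal recycling, so τ = ΣM / Σ(external losses).
M_total = 913 + 1220 = 2133.0 t.
ΣF_external_out = 12300 + 25800 = 38100 t/yr.
τ = M_total / ΣF_ext = 2133.0 / 38100 = 0.05598 yr.

0.0560 yr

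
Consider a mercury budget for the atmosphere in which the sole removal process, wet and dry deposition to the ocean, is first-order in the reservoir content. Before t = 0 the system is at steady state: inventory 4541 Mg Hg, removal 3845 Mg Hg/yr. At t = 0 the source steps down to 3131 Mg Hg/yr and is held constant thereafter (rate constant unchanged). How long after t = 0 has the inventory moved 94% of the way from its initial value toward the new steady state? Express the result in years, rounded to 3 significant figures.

τ = M₀/F₀ = 4541/3845 = 1.181 yr.
The remaining gap fraction is e^(−t/τ); 94% covered ⇒ e^(−t/τ) = 0.0600.
t = −τ ln(0.0600) = 1.181 × 2.813 = 3.323 yr.

3.32 yr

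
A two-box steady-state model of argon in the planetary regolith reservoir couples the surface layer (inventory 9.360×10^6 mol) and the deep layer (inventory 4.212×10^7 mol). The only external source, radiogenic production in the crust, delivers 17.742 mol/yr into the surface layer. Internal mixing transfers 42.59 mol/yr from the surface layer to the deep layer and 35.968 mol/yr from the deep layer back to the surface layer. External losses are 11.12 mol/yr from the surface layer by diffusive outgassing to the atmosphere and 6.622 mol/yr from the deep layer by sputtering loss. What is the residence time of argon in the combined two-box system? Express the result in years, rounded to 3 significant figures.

2.90×10^6 yr

For the system as a whole, the A↔B exchange is internal and contributes nothing to the throughput; only the external sinks remove mass.
M_total = 9.360×10^6 + 4.212×10^7 = 5.1480×10^7 mol.
ΣF_external_out = 11.12 + 6.622 = 17.742 mol/yr.
τ = M_total / ΣF_ext = 5.1480×10^7 / 17.742 = 2.902×10^6 yr.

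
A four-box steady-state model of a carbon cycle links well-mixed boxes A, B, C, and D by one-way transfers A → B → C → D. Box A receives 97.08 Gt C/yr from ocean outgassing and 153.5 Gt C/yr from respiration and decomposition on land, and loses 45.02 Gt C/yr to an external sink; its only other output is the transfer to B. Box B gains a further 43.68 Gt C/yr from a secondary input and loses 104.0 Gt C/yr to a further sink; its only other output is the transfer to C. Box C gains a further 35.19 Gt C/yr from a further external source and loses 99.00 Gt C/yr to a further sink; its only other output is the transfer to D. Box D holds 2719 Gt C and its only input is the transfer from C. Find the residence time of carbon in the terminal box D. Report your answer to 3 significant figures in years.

Box A: F(A→B) = (97.08 + 153.5) − 45.02 = 205.56 Gt C/yr.
Box B: F(B→C) = (205.56 + 43.68) − 104.0 = 145.24 Gt C/yr.
Box C: F(C→D) = (145.24 + 35.19) − 99.00 = 81.430 Gt C/yr.
Box D throughput = its input = 81.430 Gt C/yr; τ = 2719 / 81.430 = 33.39 yr.

33.4 yr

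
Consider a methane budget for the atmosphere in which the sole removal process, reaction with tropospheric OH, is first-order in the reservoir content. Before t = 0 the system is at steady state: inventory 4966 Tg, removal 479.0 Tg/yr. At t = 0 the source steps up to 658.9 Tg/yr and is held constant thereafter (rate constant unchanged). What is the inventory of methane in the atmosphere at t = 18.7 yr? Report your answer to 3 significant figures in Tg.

The sink rate constant is k = F₀/M₀ = 479.0/4966 = 0.09646 yr⁻¹.
Solving dM/dt = F₁ − kM with M(0) = M₀ gives M(t) = F₁/k + (M₀ − F₁/k)·e^(−kt).
F₁/k = 658.9/0.09646 = 6831.1 Tg; kt = 0.09646 × 18.7 = 1.804, e^(−kt) = 0.1647.
M(18.7) = 6831.1 + (4966 − 6831.1) × 0.1647 = 6831.1 − 307.2 = 6523.9 Tg.

6520 Tg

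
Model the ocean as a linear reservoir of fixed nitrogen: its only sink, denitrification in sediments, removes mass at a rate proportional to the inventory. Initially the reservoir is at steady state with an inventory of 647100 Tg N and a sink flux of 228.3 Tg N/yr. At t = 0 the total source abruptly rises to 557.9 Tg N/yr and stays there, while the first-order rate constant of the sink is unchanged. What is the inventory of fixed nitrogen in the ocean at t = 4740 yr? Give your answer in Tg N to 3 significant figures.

Residence time τ = M₀/F₀ = 2834 yr. The eventual steady state is M_∞ = M₀·(F₁/F₀) = 647100 × 557.9/228.3 = 1.5813×10^6 Tg N.
The anomaly ΔM(t) = M(t) − M_∞ decays as ΔM₀·e^(−t/τ) with ΔM₀ = 647100 − 1.5813×10^6 = −934200 Tg N.
At t = 4740 yr, e^(−t/τ) = e^(−1.672) = 0.1878, so ΔM = −175500 Tg N and M = 1.5813×10^6 − 175500 = 1.4059×10^6 Tg N.

1.41×10^6 Tg N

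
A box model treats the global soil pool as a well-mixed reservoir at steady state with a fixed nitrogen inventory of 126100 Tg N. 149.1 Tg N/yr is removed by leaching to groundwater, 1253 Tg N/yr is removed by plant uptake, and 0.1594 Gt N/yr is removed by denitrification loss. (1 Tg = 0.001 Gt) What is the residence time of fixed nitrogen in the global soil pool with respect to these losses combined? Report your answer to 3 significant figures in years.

80.8 yr

Convert the denitrification loss flux: 0.1594 Gt N/yr = 159.4 Tg N/yr.
Total removal = 149.1 + 1253 + 159.4 = 1561.5 Tg N/yr.
τ = M / ΣF_out = 126100 / 1561.5 = 80.76 yr.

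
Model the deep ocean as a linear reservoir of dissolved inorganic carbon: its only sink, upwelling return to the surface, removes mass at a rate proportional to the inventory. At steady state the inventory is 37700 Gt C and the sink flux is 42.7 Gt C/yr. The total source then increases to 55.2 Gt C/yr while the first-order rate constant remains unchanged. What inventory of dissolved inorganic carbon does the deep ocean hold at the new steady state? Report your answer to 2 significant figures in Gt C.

Rate constant k = F/M = 42.7 / 37700 = 0.001133 yr⁻¹.
At the new steady state, source = k·M_new ⇒ M_new = 55.2 / 0.001133 = 48740 Gt C.
(Equivalently M_new = M × F_new/F_old = 37700 × 55.2/42.7.)

49000 Gt C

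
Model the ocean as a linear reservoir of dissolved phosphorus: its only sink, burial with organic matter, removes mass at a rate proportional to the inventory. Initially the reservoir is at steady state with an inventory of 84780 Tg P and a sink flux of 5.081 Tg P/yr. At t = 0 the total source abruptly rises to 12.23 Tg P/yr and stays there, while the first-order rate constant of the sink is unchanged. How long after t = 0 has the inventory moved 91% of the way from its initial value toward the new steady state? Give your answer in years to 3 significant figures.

40200 yr

τ = M₀/F₀ = 84780/5.081 = 16690 yr.
The remaining gap fraction is e^(−t/τ); 91% covered ⇒ e^(−t/τ) = 0.0900.
t = −τ ln(0.0900) = 16690 × 2.408 = 40180 yr.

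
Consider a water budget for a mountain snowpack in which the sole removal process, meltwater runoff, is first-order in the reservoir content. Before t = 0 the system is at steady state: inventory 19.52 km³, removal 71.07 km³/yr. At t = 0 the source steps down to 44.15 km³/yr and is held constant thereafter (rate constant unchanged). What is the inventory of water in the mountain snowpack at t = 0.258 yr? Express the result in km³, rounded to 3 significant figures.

15.0 km³

Residence time τ = M₀/F₀ = 0.2747 yr. The eventual steady state is M_∞ = M₀·(F₁/F₀) = 19.52 × 44.15/71.07 = 12.126 km³.
The anomaly ΔM(t) = M(t) − M_∞ decays as ΔM₀·e^(−t/τ) with ΔM₀ = 19.52 − 12.126 = 7.394 km³.
At t = 0.258 yr, e^(−t/τ) = e^(−0.9393) = 0.3909, so ΔM = 2.890 km³ and M = 12.126 + 2.890 = 15.016 km³.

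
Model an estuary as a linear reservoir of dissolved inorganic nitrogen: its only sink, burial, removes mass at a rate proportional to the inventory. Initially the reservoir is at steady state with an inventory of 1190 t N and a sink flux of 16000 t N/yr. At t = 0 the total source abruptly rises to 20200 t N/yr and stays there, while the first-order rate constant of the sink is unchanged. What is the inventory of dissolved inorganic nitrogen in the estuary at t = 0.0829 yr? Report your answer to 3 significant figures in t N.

Residence time τ = M₀/F₀ = 0.07437 yr. The eventual steady state is M_∞ = M₀·(F₁/F₀) = 1190 × 20200/16000 = 1502.4 t N.
The anomaly ΔM(t) = M(t) − M_∞ decays as ΔM₀·e^(−t/τ) with ΔM₀ = 1190 − 1502.4 = −312.4 t N.
At t = 0.0829 yr, e^(−t/τ) = e^(−1.115) = 0.3280, so ΔM = −102.5 t N and M = 1502.4 − 102.5 = 1399.9 t N.

1400 t N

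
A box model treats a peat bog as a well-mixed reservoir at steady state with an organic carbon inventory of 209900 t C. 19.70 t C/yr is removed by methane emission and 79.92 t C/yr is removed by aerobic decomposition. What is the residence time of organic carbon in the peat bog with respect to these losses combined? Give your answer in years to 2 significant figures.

Total removal = 19.70 + 79.92 = 99.620 t C/yr.
τ = M / ΣF_out = 209900 / 99.620 = 2107 yr.

2100 yr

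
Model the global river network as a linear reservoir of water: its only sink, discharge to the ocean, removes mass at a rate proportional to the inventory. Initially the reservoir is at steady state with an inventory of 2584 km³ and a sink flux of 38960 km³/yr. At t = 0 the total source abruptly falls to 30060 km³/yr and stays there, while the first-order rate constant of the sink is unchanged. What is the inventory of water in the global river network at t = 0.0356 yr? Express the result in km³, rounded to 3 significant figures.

The sink rate constant is k = F₀/M₀ = 38960/2584 = 15.08 yr⁻¹.
Solving dM/dt = F₁ − kM with M(0) = M₀ gives M(t) = F₁/k + (M₀ − F₁/k)·e^(−kt).
F₁/k = 30060/15.08 = 1993.7 km³; kt = 15.08 × 0.0356 = 0.5368, e^(−kt) = 0.5846.
M(0.0356) = 1993.7 + (2584 − 1993.7) × 0.5846 = 1993.7 + 345.1 = 2338.8 km³.

2340 km³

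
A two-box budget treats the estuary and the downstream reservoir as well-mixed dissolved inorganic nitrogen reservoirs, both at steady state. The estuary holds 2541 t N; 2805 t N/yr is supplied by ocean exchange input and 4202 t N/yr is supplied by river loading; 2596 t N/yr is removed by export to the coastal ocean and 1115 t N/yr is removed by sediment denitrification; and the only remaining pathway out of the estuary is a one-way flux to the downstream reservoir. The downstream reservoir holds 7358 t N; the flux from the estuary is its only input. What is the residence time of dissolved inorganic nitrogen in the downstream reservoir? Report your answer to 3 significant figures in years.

Balance the estuary: ΣF_in = 2805 + 4202 = 7007.0 t N/yr.
Flux to the downstream reservoir = ΣF_in − (2596 + 1115) = 3296.0 t N/yr.
At steady state the output of the downstream reservoir equals its input, 3296.0 t N/yr.
τ = M / F = 7358 / 3296.0 = 2.232 yr.

2.23 yr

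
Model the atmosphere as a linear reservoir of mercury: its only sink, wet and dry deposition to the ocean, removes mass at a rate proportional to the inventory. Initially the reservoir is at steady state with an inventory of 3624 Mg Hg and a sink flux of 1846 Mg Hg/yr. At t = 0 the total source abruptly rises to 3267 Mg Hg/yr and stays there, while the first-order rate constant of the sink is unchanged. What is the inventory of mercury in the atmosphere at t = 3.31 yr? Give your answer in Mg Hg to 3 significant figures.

τ = M₀/F₀ = 3624/1846 = 1.963 yr; rate constant k = 1/τ.
New steady state M_∞ = F₁/k = F₁·τ = 3267 × 1.963 = 6413.7 Mg Hg.
M(t) = M_∞ + (M₀ − M_∞)·e^(−t/τ); t/τ = 3.31/1.963 = 1.686, so e^(−t/τ) = 0.1852.
M(t) = 6413.7 − 2790 × 0.1852 = 5896.9 Mg Hg.

5900 Mg Hg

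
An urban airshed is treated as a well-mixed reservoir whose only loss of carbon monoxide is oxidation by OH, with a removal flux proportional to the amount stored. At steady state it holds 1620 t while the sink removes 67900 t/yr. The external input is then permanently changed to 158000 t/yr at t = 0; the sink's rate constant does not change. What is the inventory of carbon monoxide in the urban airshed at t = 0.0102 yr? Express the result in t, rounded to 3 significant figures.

Residence time τ = M₀/F₀ = 0.02386 yr. The eventual steady state is M_∞ = M₀·(F₁/F₀) = 1620 × 158000/67900 = 3769.7 t.
The anomaly ΔM(t) = M(t) − M_∞ decays as ΔM₀·e^(−t/τ) with ΔM₀ = 1620 − 3769.7 = −2150 t.
At t = 0.0102 yr, e^(−t/τ) = e^(−0.4275) = 0.6521, so ΔM = −1402 t and M = 3769.7 − 1402 = 2367.8 t.

2370 t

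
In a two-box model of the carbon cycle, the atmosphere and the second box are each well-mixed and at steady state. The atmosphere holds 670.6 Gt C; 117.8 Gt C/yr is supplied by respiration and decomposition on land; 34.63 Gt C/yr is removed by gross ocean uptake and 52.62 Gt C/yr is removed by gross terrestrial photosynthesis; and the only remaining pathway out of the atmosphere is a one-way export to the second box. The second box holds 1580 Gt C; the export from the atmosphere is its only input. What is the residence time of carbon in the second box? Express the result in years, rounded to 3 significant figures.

51.7 yr

Balance the atmosphere: ΣF_in = 117.80 Gt C/yr.
Export to the second box = ΣF_in − (34.63 + 52.62) = 30.550 Gt C/yr.
At steady state the output of the second box equals its input, 30.550 Gt C/yr.
τ = M / F = 1580 / 30.550 = 51.72 yr.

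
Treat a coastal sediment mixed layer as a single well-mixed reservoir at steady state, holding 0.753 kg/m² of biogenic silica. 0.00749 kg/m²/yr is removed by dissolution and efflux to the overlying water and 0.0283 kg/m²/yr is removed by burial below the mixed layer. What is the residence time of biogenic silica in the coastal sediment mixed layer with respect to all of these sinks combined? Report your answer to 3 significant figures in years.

21.0 yr

Total removal flux = 0.00749 + 0.0283 = 0.035790 kg/m²/yr.
τ = M / ΣF_out = 0.753 / 0.035790 = 21.04 yr.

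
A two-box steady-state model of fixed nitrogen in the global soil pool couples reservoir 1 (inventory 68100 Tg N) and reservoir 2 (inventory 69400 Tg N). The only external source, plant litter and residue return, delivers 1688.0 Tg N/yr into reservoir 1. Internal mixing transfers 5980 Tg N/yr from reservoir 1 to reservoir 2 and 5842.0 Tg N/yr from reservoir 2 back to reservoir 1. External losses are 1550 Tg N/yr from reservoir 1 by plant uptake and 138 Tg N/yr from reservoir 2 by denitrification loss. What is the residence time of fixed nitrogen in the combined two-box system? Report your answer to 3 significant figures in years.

Treat the two boxes together as one reservoir: the mixing fluxes between them are internal recycling, so τ = ΣM / Σ(external losses).
M_total = 68100 + 69400 = 137500 Tg N.
ΣF_external_out = 1550 + 138 = 1688.0 Tg N/yr.
τ = M_total / ΣF_ext = 137500 / 1688.0 = 81.46 yr.

81.5 yr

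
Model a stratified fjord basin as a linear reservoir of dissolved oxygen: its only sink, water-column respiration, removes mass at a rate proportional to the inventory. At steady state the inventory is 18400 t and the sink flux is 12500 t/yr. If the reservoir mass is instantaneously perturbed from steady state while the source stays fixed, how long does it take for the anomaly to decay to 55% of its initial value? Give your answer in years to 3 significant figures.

0.880 yr

For a linear reservoir the anomaly decays as exp(−t/τ) with τ = M/F = 18400/12500 = 1.472 yr.
exp(−t/τ) = 0.55 ⇒ t = −τ ln(0.55) = 1.472 × 0.5978 = 0.8800 yr.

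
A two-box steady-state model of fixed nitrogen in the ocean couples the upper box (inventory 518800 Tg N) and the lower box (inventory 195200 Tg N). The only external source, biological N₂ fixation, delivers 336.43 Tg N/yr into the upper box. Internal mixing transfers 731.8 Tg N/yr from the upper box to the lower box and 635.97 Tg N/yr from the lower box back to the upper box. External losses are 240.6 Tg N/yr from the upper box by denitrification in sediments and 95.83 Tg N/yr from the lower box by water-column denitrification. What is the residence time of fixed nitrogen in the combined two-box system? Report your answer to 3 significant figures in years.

Residence time in the combined system uses the total inventory and the total *external* removal — internal exchanges between the two boxes cancel.
M_total = 518800 + 195200 = 714000 Tg N.
ΣF_external_out = 240.6 + 95.83 = 336.43 Tg N/yr.
τ = M_total / ΣF_ext = 714000 / 336.43 = 2122 yr.

2120 yr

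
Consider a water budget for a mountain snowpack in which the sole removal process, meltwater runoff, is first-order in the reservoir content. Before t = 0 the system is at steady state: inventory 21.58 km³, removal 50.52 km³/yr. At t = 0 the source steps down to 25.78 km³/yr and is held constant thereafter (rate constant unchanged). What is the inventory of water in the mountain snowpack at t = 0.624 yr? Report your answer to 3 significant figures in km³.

13.5 km³

The sink rate constant is k = F₀/M₀ = 50.52/21.58 = 2.341 yr⁻¹.
Solving dM/dt = F₁ − kM with M(0) = M₀ gives M(t) = F₁/k + (M₀ − F₁/k)·e^(−kt).
F₁/k = 25.78/2.341 = 11.012 km³; kt = 2.341 × 0.624 = 1.461, e^(−kt) = 0.2320.
M(0.624) = 11.012 + (21.58 − 11.012) × 0.2320 = 11.012 + 2.452 = 13.464 km³.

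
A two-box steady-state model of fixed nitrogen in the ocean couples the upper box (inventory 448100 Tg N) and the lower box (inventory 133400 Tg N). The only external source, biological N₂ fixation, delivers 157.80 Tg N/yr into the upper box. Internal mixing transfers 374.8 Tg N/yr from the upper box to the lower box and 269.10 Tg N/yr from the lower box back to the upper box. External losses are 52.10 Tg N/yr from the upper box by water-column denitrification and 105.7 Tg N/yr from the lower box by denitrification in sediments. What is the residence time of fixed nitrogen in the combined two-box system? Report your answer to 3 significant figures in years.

For the system as a whole, the A↔B exchange is internal and contributes nothing to the throughput; only the external sinks remove mass.
M_total = 448100 + 133400 = 581500 Tg N.
ΣF_external_out = 52.10 + 105.7 = 157.80 Tg N/yr.
τ = M_total / ΣF_ext = 581500 / 157.80 = 3685 yr.

3690 yr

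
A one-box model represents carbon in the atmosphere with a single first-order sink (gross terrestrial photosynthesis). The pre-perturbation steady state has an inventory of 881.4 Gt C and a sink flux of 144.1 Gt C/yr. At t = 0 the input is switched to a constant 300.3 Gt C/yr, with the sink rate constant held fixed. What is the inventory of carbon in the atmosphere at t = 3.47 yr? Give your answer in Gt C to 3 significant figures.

τ = M₀/F₀ = 881.4/144.1 = 6.117 yr; rate constant k = 1/τ.
New steady state M_∞ = F₁/k = F₁·τ = 300.3 × 6.117 = 1836.8 Gt C.
M(t) = M_∞ + (M₀ − M_∞)·e^(−t/τ); t/τ = 3.47/6.117 = 0.5673, so e^(−t/τ) = 0.5670.
M(t) = 1836.8 − 955.4 × 0.5670 = 1295.0 Gt C.

1300 Gt C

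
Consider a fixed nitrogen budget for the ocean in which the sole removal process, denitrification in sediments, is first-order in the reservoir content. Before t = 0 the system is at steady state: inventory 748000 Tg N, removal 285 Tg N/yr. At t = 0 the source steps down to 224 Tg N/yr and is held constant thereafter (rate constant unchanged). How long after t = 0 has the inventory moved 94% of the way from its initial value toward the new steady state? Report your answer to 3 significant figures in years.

7380 yr

τ = M₀/F₀ = 748000/285 = 2625 yr.
The remaining gap fraction is e^(−t/τ); 94% covered ⇒ e^(−t/τ) = 0.0600.
t = −τ ln(0.0600) = 2625 × 2.813 = 7384 yr.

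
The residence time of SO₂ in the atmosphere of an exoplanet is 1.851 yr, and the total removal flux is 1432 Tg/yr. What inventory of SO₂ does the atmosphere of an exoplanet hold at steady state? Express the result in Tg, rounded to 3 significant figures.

2650 Tg

τ = M/F ⇒ M = τ × F = 1.851 × 1432 = 2651 Tg.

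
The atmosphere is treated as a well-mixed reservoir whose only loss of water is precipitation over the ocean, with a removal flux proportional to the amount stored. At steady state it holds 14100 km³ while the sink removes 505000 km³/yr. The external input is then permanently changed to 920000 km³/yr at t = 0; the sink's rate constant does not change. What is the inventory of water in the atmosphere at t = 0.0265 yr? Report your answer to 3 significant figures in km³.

21200 km³

τ = M₀/F₀ = 14100/505000 = 0.02792 yr; rate constant k = 1/τ.
New steady state M_∞ = F₁/k = F₁·τ = 920000 × 0.02792 = 25687 km³.
M(t) = M_∞ + (M₀ − M_∞)·e^(−t/τ); t/τ = 0.0265/0.02792 = 0.9491, so e^(−t/τ) = 0.3871.
M(t) = 25687 − 11590 × 0.3871 = 21202 km³.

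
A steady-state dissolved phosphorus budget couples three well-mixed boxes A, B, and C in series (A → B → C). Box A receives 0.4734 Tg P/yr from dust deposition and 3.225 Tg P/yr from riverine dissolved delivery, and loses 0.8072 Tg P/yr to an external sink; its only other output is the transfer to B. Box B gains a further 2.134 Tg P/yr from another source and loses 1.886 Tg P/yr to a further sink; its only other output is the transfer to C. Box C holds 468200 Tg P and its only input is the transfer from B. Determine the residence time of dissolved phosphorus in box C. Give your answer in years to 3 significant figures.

Box A: F(A→B) = (0.4734 + 3.225) − 0.8072 = 2.8912 Tg P/yr.
Box B: F(B→C) = (2.8912 + 2.134) − 1.886 = 3.1392 Tg P/yr.
Box C throughput = its input = 3.1392 Tg P/yr; τ = 468200 / 3.1392 = 149100 yr.

149000 yr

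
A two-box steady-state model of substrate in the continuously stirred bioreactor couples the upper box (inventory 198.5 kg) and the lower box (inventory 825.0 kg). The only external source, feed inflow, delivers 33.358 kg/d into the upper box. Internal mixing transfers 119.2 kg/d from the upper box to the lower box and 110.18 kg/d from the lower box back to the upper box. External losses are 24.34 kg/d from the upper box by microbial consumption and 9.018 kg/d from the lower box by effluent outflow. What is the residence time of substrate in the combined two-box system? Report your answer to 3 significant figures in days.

30.7 d

For the system as a whole, the A↔B exchange is internal and contributes nothing to the throughput; only the external sinks remove mass.
M_total = 198.5 + 825.0 = 1023.5 kg.
ΣF_external_out = 24.34 + 9.018 = 33.358 kg/d.
τ = M_total / ΣF_ext = 1023.5 / 33.358 = 30.68 d.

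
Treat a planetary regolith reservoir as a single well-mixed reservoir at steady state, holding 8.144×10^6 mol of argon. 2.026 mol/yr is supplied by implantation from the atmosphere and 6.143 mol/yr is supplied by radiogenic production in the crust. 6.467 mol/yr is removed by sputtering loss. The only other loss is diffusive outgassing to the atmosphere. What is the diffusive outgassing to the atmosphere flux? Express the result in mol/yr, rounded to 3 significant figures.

At steady state ΣF_in = ΣF_out.
ΣF_in = 2.026 + 6.143 = 8.1690 mol/yr.
Diffusive outgassing to the atmosphere flux = ΣF_in − (6.467) = 8.1690 − 6.467 = 1.702 mol/yr.

1.70 mol/yr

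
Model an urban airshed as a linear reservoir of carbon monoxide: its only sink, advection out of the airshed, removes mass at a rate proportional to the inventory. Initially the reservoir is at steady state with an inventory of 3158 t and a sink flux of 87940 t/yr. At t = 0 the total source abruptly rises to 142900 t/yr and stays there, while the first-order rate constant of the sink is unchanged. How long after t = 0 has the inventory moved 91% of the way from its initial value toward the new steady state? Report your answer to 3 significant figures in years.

τ = M₀/F₀ = 3158/87940 = 0.03591 yr.
The remaining gap fraction is e^(−t/τ); 91% covered ⇒ e^(−t/τ) = 0.0900.
t = −τ ln(0.0900) = 0.03591 × 2.408 = 0.08647 yr.

0.0865 yr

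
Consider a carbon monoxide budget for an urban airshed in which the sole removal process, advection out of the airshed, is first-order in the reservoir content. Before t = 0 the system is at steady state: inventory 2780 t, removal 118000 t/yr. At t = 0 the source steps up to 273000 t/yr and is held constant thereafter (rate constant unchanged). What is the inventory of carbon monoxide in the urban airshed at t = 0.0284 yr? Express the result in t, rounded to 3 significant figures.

5340 t

Residence time τ = M₀/F₀ = 0.02356 yr. The eventual steady state is M_∞ = M₀·(F₁/F₀) = 2780 × 273000/118000 = 6431.7 t.
The anomaly ΔM(t) = M(t) − M_∞ decays as ΔM₀·e^(−t/τ) with ΔM₀ = 2780 − 6431.7 = −3652 t.
At t = 0.0284 yr, e^(−t/τ) = e^(−1.205) = 0.2996, so ΔM = −1094 t and M = 6431.7 − 1094 = 5337.8 t.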